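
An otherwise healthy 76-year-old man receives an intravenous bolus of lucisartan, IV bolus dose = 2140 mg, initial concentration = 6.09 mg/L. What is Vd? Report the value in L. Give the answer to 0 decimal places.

Vd = Dose / C₀ = 2140 / 6.09 = 351.4 L

351 L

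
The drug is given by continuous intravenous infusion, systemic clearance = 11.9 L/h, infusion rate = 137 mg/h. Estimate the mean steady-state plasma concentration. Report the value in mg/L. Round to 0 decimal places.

At steady state Css = R₀ / CL = 137 / 11.90 = 11.51 mg/L

12 mg/L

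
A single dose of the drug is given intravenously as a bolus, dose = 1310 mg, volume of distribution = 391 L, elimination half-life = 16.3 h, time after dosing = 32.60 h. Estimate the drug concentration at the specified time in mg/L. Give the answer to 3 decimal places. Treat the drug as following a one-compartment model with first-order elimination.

C₀ = Dose / Vd = 1310 / 391 = 3.350 mg/L
k = ln2 / t½ = 0.693147 / 16.3 = 0.04252 h⁻¹
t / t½ = 32.60 / 16.3 = 2 half-lives
C = C₀ × (1/2)^2 = 3.350 × 0.2500 = 0.8375 mg/L

0.838 mg/L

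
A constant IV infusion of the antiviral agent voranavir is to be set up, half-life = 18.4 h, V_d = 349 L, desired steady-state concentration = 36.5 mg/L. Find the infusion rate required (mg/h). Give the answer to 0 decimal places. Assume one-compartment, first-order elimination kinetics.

480 mg/h

k = ln2 / t½ = 0.693147 / 18.4 = 0.03767 h⁻¹
CL = k × Vd = 0.03767 × 349 = 13.15 L/h
At steady state, infusion rate R₀ = Css × CL = 36.5 × 13.15 = 480.0 mg/h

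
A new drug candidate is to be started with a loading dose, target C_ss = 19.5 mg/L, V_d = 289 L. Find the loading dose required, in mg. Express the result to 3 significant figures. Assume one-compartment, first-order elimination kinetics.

LD = Css × Vd = 19.5 × 289 = 5636 mg

5640 mg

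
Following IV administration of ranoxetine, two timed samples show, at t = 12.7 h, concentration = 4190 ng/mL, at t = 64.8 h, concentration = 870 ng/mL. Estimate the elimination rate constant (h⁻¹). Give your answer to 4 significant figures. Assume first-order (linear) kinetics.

k = ln(C₁/C₂) / (t₂ − t₁) = ln(4190/870) / (64.8 − 12.7)
  = 1.572 / 52.10 = 0.03017 h⁻¹

0.03017 h⁻¹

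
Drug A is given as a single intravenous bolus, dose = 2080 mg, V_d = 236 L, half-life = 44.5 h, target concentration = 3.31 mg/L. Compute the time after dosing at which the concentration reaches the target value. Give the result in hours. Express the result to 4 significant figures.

62.87 h

C₀ = Dose / Vd = 2080 / 236 = 8.814 mg/L
k = ln2 / t½ = 0.693147 / 44.5 = 0.01558 h⁻¹
t = ln(C₀ / C) / k = ln(8.814 / 3.31) / 0.01558
  = ln(2.663) / 0.01558 = 0.9795 / 0.01558 = 62.87 h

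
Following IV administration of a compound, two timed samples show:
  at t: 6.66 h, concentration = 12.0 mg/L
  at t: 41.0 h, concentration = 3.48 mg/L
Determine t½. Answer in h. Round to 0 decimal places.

19 h

k = ln(C₁/C₂) / (t₂ − t₁) = ln(12.0/3.48) / (41.0 − 6.66)
  = 1.238 / 34.34 = 0.03605 h⁻¹
t½ = ln2 / k = 0.693147 / 0.03605 = 19.23 h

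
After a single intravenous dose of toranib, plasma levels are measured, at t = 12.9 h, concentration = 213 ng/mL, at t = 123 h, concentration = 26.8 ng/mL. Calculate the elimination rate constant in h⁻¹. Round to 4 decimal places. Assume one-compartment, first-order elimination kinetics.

k = ln(C₁/C₂) / (t₂ − t₁) = ln(213/26.8) / (123 − 12.9)
  = 2.073 / 110.1 = 0.01883 h⁻¹

0.0188 h⁻¹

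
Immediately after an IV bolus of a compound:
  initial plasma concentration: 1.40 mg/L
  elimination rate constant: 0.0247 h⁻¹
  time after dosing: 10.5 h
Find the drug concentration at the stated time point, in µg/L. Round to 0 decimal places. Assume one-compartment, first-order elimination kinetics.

1080 µg/L

C = C₀ · e^(−k·t) = 1.400 × e^(−0.02470 × 10.5)
  = 1.400 × 0.7716 = 1.080 mg/L
Convert: 1.080 mg/L × 1000 = 1080 µg/L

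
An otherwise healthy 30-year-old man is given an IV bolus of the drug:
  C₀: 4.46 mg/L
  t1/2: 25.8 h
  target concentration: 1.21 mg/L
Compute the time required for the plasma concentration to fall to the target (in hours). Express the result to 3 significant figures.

k = ln2 / t½ = 0.693147 / 25.8 = 0.02687 h⁻¹
t = ln(C₀ / C) / k = ln(4.460 / 1.21) / 0.02687
  = ln(3.686) / 0.02687 = 1.305 / 0.02687 = 48.57 h

48.6 h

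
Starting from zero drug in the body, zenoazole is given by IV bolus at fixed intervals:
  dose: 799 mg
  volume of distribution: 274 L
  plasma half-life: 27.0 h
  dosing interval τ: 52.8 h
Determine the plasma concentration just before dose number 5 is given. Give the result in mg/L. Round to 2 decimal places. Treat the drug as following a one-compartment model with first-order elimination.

C₀ per dose = Dose / Vd = 799 / 274 = 2.916 mg/L
k = ln2 / t½ = 0.693147 / 27.0 = 0.02567 h⁻¹
Fraction remaining after one interval: r = e^(−kτ) = e^(−0.02567 × 52.8) = 0.2579
Before dose 5, 4 doses have been given (aged 1τ, 2τ, 3τ, 4τ).
C_trough = C₀ × (r + r² + … + r^4) = C₀ × r(1−r^4)/(1−r)
        = 2.916 × 0.2579 × (1 − 0.004424) / (1 − 0.2579) = 1.009 mg/L

1.01 mg/L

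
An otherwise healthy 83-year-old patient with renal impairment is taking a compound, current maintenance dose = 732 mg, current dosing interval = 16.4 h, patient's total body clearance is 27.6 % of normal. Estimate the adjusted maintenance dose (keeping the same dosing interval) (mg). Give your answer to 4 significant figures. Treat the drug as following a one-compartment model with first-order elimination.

202.0 mg

To keep the same average steady-state level, dosing rate must scale with clearance.
CL ratio = 27.6 / 100 = 0.2760
New dose (same interval) = 732 × 0.2760 = 202.0 mg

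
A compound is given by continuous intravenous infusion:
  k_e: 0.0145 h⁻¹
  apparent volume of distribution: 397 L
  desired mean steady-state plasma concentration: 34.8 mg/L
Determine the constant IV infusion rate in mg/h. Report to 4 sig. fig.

CL = k × Vd = 0.01450 × 397 = 5.757 L/h
At steady state, infusion rate R₀ = Css × CL = 34.8 × 5.757 = 200.3 mg/h

200.3 mg/h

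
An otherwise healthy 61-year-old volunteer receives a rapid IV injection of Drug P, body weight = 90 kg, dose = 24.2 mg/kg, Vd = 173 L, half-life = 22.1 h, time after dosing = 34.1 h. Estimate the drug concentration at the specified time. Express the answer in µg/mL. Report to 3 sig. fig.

Total dose = 24.2 × 90 = 2178 mg
C₀ = Dose / Vd = 2178 / 173 = 12.59 mg/L
k = ln2 / t½ = 0.693147 / 22.1 = 0.03136 h⁻¹
C = C₀ · e^(−k·t) = 12.59 × e^(−0.03136 × 34.1)
  = 12.59 × 0.3432 = 4.321 mg/L
(4.321 mg/L = 4.321 µg/mL)

4.32 µg/mL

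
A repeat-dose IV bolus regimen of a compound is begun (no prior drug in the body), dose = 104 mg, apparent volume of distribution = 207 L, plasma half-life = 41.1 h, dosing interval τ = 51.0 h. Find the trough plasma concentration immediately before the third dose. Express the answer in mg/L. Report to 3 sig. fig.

C₀ per dose = Dose / Vd = 104 / 207 = 0.5024 mg/L
k = ln2 / t½ = 0.693147 / 41.1 = 0.01686 h⁻¹
Fraction remaining after one interval: r = e^(−kτ) = e^(−0.01686 × 51.0) = 0.4232
Before dose 3, 2 doses have been given (aged 1τ, 2τ).
C_trough = C₀ × (r + r²) = 0.5024 × (0.4232 + 0.1791) = 0.3026 mg/L

0.303 mg/L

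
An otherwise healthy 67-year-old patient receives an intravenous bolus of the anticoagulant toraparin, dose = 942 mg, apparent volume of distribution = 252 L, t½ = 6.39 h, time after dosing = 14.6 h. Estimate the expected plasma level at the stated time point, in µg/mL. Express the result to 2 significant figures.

0.77 µg/mL

C₀ = Dose / Vd = 942.0 / 252 = 3.738 mg/L
k = ln2 / t½ = 0.693147 / 6.39 = 0.1085 h⁻¹
C = C₀ · e^(−k·t) = 3.738 × e^(−0.1085 × 14.6)
  = 3.738 × 0.2051 = 0.7667 mg/L
(0.7667 mg/L = 0.7667 µg/mL)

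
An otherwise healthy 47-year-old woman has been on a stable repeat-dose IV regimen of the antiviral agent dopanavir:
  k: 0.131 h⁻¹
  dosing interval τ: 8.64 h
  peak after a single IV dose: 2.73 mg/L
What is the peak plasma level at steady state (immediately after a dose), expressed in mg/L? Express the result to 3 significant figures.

4.03 mg/L

e^(−kτ) = e^(−0.1310 × 8.64) = 0.3224
Accumulation ratio R = 1 / (1 − e^(−kτ)) = 1 / (1 − 0.3224) = 1.476
Steady-state peak = C₀ × R = 2.73 × 1.476 = 4.029 mg/L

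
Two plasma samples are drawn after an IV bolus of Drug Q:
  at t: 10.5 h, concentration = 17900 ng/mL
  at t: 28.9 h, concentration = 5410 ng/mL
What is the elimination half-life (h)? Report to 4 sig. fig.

10.66 h

k = ln(C₁/C₂) / (t₂ − t₁) = ln(17900/5410) / (28.9 − 10.5)
  = 1.197 / 18.40 = 0.06505 h⁻¹
t½ = ln2 / k = 0.693147 / 0.06505 = 10.66 h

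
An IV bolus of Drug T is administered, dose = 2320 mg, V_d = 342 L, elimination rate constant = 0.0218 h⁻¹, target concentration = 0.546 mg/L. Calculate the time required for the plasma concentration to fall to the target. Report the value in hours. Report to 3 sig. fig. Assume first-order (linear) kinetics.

C₀ = Dose / Vd = 2320 / 342 = 6.784 mg/L
t = ln(C₀ / C) / k = ln(6.784 / 0.546) / 0.02180
  = ln(12.42) / 0.02180 = 2.519 / 0.02180 = 115.6 h

116 h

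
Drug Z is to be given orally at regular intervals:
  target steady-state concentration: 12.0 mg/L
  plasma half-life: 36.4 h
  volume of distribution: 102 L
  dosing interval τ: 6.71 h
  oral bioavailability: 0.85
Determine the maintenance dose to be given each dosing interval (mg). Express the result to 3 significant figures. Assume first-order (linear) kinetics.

184 mg

k = ln2 / t½ = 0.693147 / 36.4 = 0.01904 h⁻¹
CL = k × Vd = 0.01904 × 102 = 1.942 L/h
At steady state, F × (Dose/τ) = Css × CL.
Dose = Css × CL × τ / F = 12.0 × 1.942 × 6.71 / 0.85 = 184.0 mg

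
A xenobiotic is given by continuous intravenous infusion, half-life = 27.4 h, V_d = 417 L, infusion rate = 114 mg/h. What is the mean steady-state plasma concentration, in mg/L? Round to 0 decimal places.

k = ln2 / t½ = 0.693147 / 27.4 = 0.02530 h⁻¹
CL = k × Vd = 0.02530 × 417 = 10.55 L/h
At steady state Css = R₀ / CL = 114 / 10.55 = 10.81 mg/L

11 mg/L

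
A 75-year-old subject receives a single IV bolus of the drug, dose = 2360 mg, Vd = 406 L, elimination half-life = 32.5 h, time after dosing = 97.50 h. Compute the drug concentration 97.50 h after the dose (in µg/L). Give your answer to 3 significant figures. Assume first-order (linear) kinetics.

727 µg/L

C₀ = Dose / Vd = 2360 / 406 = 5.813 mg/L
k = ln2 / t½ = 0.693147 / 32.5 = 0.02133 h⁻¹
t / t½ = 97.50 / 32.5 = 3 half-lives
C = C₀ × (1/2)^3 = 5.813 × 0.1250 = 0.7266 mg/L
Convert: 0.7266 mg/L × 1000 = 726.6 µg/L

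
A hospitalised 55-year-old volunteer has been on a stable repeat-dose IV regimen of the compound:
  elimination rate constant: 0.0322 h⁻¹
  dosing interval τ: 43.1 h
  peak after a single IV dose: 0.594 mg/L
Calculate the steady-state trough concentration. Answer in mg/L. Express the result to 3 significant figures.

0.198 mg/L

e^(−kτ) = e^(−0.03220 × 43.1) = 0.2496
Accumulation ratio R = 1 / (1 − e^(−kτ)) = 1 / (1 − 0.2496) = 1.333
Steady-state trough = C₀ × R × e^(−kτ) = 0.594 × 1.333 × 0.2496 = 0.1976 mg/L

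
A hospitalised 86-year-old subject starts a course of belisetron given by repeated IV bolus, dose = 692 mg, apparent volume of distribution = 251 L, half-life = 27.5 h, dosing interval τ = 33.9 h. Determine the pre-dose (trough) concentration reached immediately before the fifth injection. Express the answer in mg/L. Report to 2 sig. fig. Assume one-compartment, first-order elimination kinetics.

C₀ per dose = Dose / Vd = 692 / 251 = 2.757 mg/L
k = ln2 / t½ = 0.693147 / 27.5 = 0.02521 h⁻¹
Fraction remaining after one interval: r = e^(−kτ) = e^(−0.02521 × 33.9) = 0.4254
Before dose 5, 4 doses have been given (aged 1τ, 2τ, 3τ, 4τ).
C_trough = C₀ × (r + r² + … + r^4) = C₀ × r(1−r^4)/(1−r)
        = 2.757 × 0.4254 × (1 − 0.03275) / (1 − 0.4254) = 1.974 mg/L

2.0 mg/L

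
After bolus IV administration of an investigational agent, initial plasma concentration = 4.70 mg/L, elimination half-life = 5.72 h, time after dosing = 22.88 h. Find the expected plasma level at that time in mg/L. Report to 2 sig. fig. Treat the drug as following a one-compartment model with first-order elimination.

k = ln2 / t½ = 0.693147 / 5.72 = 0.1212 h⁻¹
t / t½ = 22.88 / 5.72 = 4 half-lives
C = C₀ × (1/2)^4 = 4.700 × 0.06250 = 0.2938 mg/L

0.29 mg/L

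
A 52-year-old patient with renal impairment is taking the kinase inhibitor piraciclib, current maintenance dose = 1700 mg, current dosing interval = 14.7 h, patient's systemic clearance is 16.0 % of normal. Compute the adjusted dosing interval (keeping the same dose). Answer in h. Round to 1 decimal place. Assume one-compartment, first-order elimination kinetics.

To keep the same average steady-state level, dosing rate must scale with clearance.
CL ratio = 16.0 / 100 = 0.1600
New interval (same dose) = 14.7 / 0.1600 = 91.88 h

91.9 h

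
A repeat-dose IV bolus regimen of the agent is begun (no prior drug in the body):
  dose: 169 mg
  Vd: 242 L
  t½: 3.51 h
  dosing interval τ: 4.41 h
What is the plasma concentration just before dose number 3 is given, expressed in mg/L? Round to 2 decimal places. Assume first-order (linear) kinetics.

0.41 mg/L

C₀ per dose = Dose / Vd = 169 / 242 = 0.6983 mg/L
k = ln2 / t½ = 0.693147 / 3.51 = 0.1975 h⁻¹
Fraction remaining after one interval: r = e^(−kτ) = e^(−0.1975 × 4.41) = 0.4185
Before dose 3, 2 doses have been given (aged 1τ, 2τ).
C_trough = C₀ × (r + r²) = 0.6983 × (0.4185 + 0.1751) = 0.4145 mg/L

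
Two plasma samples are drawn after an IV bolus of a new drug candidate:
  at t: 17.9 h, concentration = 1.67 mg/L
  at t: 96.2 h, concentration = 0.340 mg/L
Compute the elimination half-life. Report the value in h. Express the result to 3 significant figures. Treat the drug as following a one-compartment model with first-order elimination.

34.1 h

k = ln(C₁/C₂) / (t₂ − t₁) = ln(1.67/0.340) / (96.2 − 17.9)
  = 1.592 / 78.30 = 0.02033 h⁻¹
t½ = ln2 / k = 0.693147 / 0.02033 = 34.09 h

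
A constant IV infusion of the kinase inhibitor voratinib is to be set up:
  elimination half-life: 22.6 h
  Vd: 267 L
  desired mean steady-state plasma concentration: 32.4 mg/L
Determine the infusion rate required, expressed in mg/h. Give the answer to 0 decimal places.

265 mg/h

k = ln2 / t½ = 0.693147 / 22.6 = 0.03067 h⁻¹
CL = k × Vd = 0.03067 × 267 = 8.189 L/h
At steady state, infusion rate R₀ = Css × CL = 32.4 × 8.189 = 265.3 mg/h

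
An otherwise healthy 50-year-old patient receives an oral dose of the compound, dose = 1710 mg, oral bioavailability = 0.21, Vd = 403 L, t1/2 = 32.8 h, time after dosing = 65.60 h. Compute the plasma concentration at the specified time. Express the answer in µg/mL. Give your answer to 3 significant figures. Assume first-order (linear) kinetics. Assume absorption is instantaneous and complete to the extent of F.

0.223 µg/mL

Amount reaching circulation = F × Dose = 0.21 × 1710 = 359.1 mg
C₀ = F·Dose / Vd = 359.1 / 403 = 0.8911 mg/L
k = ln2 / t½ = 0.693147 / 32.8 = 0.02113 h⁻¹
t / t½ = 65.60 / 32.8 = 2 half-lives
C = C₀ × (1/2)^2 = 0.8911 × 0.2500 = 0.2228 mg/L
(0.2228 mg/L = 0.2228 µg/mL)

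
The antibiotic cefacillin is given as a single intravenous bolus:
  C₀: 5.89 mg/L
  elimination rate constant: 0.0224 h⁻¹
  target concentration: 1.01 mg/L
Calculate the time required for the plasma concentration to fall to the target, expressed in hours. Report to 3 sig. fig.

78.7 h

t = ln(C₀ / C) / k = ln(5.890 / 1.01) / 0.02240
  = ln(5.832) / 0.02240 = 1.763 / 0.02240 = 78.71 h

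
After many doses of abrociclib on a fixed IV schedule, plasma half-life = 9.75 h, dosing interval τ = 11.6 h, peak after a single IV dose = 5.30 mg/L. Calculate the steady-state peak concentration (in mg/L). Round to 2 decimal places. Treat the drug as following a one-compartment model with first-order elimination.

9.44 mg/L

k = ln2 / t½ = 0.693147 / 9.75 = 0.07109 h⁻¹
e^(−kτ) = e^(−0.07109 × 11.6) = 0.4384
Accumulation ratio R = 1 / (1 − e^(−kτ)) = 1 / (1 − 0.4384) = 1.781
Steady-state peak = C₀ × R = 5.30 × 1.781 = 9.439 mg/L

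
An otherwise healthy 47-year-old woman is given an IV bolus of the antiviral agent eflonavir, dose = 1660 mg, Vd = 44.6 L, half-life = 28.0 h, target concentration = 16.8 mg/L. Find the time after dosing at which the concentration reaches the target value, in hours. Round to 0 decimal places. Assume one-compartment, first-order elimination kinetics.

C₀ = Dose / Vd = 1660 / 44.6 = 37.22 mg/L
k = ln2 / t½ = 0.693147 / 28.0 = 0.02476 h⁻¹
t = ln(C₀ / C) / k = ln(37.22 / 16.8) / 0.02476
  = ln(2.215) / 0.02476 = 0.7953 / 0.02476 = 32.12 h

32 h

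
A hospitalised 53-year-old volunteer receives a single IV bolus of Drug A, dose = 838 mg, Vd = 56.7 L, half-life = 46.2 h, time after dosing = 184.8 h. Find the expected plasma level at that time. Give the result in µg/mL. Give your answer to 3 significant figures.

C₀ = Dose / Vd = 838.0 / 56.7 = 14.78 mg/L
k = ln2 / t½ = 0.693147 / 46.2 = 0.01500 h⁻¹
t / t½ = 184.8 / 46.2 = 4 half-lives
C = C₀ × (1/2)^4 = 14.78 × 0.06250 = 0.9238 mg/L
(0.9238 mg/L = 0.9238 µg/mL)

0.924 µg/mL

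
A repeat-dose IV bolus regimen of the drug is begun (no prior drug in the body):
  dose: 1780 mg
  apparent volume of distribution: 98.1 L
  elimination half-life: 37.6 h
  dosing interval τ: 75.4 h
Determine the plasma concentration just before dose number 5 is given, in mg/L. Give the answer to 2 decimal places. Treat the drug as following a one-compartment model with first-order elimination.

C₀ per dose = Dose / Vd = 1780 / 98.1 = 18.14 mg/L
k = ln2 / t½ = 0.693147 / 37.6 = 0.01843 h⁻¹
Fraction remaining after one interval: r = e^(−kτ) = e^(−0.01843 × 75.4) = 0.2492
Before dose 5, 4 doses have been given (aged 1τ, 2τ, 3τ, 4τ).
C_trough = C₀ × (r + r² + … + r^4) = C₀ × r(1−r^4)/(1−r)
        = 18.14 × 0.2492 × (1 − 0.003856) / (1 − 0.2492) = 5.998 mg/L

6.00 mg/L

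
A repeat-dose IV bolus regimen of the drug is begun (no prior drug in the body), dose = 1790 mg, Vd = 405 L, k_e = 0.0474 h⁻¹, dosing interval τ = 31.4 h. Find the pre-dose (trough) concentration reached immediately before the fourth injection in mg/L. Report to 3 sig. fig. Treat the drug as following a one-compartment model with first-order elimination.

1.27 mg/L

C₀ per dose = Dose / Vd = 1790 / 405 = 4.420 mg/L
Fraction remaining after one interval: r = e^(−kτ) = e^(−0.04740 × 31.4) = 0.2257
Before dose 4, 3 doses have been given (aged 1τ, 2τ, 3τ).
C_trough = C₀ × (r + r² + … + r^3) = C₀ × r(1−r^3)/(1−r)
        = 4.420 × 0.2257 × (1 − 0.01150) / (1 − 0.2257) = 1.274 mg/L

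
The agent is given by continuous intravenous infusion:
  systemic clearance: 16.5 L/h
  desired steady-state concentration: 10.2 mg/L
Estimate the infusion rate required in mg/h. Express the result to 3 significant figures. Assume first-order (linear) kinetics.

At steady state, infusion rate R₀ = Css × CL = 10.2 × 16.50 = 168.3 mg/h

168 mg/h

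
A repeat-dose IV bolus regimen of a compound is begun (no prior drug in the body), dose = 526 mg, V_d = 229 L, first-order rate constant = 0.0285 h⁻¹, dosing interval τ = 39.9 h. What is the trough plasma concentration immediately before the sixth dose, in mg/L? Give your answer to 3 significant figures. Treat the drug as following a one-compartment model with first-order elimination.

C₀ per dose = Dose / Vd = 526 / 229 = 2.297 mg/L
Fraction remaining after one interval: r = e^(−kτ) = e^(−0.02850 × 39.9) = 0.3207
Before dose 6, 5 doses have been given (aged 1τ, 2τ, 3τ, 4τ, 5τ).
C_trough = C₀ × (r + r² + … + r^5) = C₀ × r(1−r^5)/(1−r)
        = 2.297 × 0.3207 × (1 − 0.003392) / (1 − 0.3207) = 1.081 mg/L

1.08 mg/L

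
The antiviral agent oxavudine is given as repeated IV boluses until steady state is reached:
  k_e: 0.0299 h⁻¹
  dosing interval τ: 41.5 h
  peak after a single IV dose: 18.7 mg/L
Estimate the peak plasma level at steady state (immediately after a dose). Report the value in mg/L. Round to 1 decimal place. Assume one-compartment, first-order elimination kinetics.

26.3 mg/L

e^(−kτ) = e^(−0.02990 × 41.5) = 0.2891
Accumulation ratio R = 1 / (1 − e^(−kτ)) = 1 / (1 − 0.2891) = 1.407
Steady-state peak = C₀ × R = 18.7 × 1.407 = 26.31 mg/L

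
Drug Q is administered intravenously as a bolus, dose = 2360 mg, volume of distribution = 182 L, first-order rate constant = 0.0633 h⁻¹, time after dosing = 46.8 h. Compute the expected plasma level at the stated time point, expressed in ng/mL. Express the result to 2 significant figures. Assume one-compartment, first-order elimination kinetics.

C₀ = Dose / Vd = 2360 / 182 = 12.97 mg/L
C = C₀ · e^(−k·t) = 12.97 × e^(−0.06330 × 46.8)
  = 12.97 × 0.05169 = 0.6704 mg/L
Convert: 0.6704 mg/L × 1000 = 670.4 ng/mL

670 ng/mL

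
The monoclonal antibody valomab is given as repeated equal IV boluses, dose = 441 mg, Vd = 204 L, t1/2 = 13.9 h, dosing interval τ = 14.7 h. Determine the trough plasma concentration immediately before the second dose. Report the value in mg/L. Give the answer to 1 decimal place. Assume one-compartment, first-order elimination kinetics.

1.0 mg/L

C₀ per dose = Dose / Vd = 441 / 204 = 2.162 mg/L
k = ln2 / t½ = 0.693147 / 13.9 = 0.04987 h⁻¹
Fraction remaining after one interval: r = e^(−kτ) = e^(−0.04987 × 14.7) = 0.4804
Before dose 2, 1 dose has been given (aged 1τ).
C_trough = C₀ × r = 2.162 × 0.4804 = 1.039 mg/L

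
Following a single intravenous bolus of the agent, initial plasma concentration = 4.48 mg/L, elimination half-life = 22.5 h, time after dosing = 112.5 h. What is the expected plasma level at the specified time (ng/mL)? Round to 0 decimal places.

140 ng/mL

k = ln2 / t½ = 0.693147 / 22.5 = 0.03081 h⁻¹
t / t½ = 112.5 / 22.5 = 5 half-lives
C = C₀ × (1/2)^5 = 4.480 × 0.03125 = 0.1400 mg/L
Convert: 0.1400 mg/L × 1000 = 140.0 ng/mL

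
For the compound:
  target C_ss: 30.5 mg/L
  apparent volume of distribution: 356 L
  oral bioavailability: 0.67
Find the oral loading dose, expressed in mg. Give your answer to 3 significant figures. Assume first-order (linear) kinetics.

16200 mg

LD = Css × Vd / F = 30.5 × 356 / 0.67 = 16210 mg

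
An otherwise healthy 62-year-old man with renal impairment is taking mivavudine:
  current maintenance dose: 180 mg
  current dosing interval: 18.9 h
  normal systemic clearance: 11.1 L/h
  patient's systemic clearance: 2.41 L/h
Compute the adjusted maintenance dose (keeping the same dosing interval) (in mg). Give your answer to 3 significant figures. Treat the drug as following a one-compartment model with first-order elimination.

39.1 mg

To keep the same average steady-state level, dosing rate must scale with clearance.
CL ratio = 2.41 / 11.1 = 0.2171
New dose (same interval) = 180 × 0.2171 = 39.08 mg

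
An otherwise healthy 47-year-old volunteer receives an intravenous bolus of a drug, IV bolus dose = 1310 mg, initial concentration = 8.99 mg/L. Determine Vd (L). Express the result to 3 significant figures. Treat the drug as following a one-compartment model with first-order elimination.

146 L

Vd = Dose / C₀ = 1310 / 8.99 = 145.7 L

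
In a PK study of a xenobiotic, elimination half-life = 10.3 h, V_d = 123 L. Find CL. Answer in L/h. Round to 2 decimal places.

k = ln2 / t½ = 0.693147 / 10.3 = 0.06730 h⁻¹
CL = k × Vd = 0.06730 × 123 = 8.278 L/h

8.28 L/h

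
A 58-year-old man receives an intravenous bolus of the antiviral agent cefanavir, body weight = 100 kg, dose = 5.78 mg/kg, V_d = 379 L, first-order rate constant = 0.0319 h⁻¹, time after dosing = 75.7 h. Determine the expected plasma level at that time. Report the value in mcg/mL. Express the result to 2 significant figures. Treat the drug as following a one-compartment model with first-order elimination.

Total dose = 5.78 × 100 = 578.0 mg
C₀ = Dose / Vd = 578.0 / 379 = 1.525 mg/L
C = C₀ · e^(−k·t) = 1.525 × e^(−0.03190 × 75.7)
  = 1.525 × 0.08938 = 0.1363 mg/L
(0.1363 mg/L = 0.1363 mcg/mL)

0.14 mcg/mL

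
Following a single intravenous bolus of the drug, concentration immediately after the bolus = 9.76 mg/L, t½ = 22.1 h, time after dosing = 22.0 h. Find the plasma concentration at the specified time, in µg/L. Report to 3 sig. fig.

k = ln2 / t½ = 0.693147 / 22.1 = 0.03136 h⁻¹
C = C₀ · e^(−k·t) = 9.760 × e^(−0.03136 × 22.0)
  = 9.760 × 0.5016 = 4.896 mg/L
Convert: 4.896 mg/L × 1000 = 4896 µg/L

4900 µg/L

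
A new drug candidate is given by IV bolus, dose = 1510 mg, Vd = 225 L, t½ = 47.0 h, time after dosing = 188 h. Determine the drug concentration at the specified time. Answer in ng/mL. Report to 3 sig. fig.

419 ng/mL

C₀ = Dose / Vd = 1510 / 225 = 6.711 mg/L
k = ln2 / t½ = 0.693147 / 47.0 = 0.01475 h⁻¹
C = C₀ · e^(−k·t) = 6.711 × e^(−0.01475 × 188)
  = 6.711 × 0.06247 = 0.4192 mg/L
Convert: 0.4192 mg/L × 1000 = 419.2 ng/mL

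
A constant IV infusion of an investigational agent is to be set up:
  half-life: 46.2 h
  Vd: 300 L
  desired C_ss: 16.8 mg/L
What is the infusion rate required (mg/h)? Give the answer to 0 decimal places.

k = ln2 / t½ = 0.693147 / 46.2 = 0.01500 h⁻¹
CL = k × Vd = 0.01500 × 300 = 4.500 L/h
At steady state, infusion rate R₀ = Css × CL = 16.8 × 4.500 = 75.60 mg/h

76 mg/h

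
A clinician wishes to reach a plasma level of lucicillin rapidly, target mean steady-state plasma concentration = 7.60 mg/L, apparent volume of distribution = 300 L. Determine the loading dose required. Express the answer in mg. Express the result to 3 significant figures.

2280 mg

LD = Css × Vd = 7.60 × 300 = 2280 mg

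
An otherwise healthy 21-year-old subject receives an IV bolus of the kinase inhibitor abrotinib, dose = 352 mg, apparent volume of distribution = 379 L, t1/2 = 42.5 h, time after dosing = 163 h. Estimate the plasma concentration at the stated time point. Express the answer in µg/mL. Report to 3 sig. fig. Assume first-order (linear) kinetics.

0.0651 µg/mL

C₀ = Dose / Vd = 352.0 / 379 = 0.9288 mg/L
k = ln2 / t½ = 0.693147 / 42.5 = 0.01631 h⁻¹
C = C₀ · e^(−k·t) = 0.9288 × e^(−0.01631 × 163)
  = 0.9288 × 0.07005 = 0.06506 mg/L
(0.06506 mg/L = 0.06506 µg/mL)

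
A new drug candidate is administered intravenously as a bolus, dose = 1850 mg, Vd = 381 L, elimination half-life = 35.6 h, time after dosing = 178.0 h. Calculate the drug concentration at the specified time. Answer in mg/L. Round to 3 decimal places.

0.152 mg/L

C₀ = Dose / Vd = 1850 / 381 = 4.856 mg/L
k = ln2 / t½ = 0.693147 / 35.6 = 0.01947 h⁻¹
t / t½ = 178.0 / 35.6 = 5 half-lives
C = C₀ × (1/2)^5 = 4.856 × 0.03125 = 0.1518 mg/L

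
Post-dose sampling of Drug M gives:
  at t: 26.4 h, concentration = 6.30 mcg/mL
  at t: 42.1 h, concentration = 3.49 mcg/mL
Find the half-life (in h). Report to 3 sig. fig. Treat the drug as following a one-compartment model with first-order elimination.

18.4 h

k = ln(C₁/C₂) / (t₂ − t₁) = ln(6.30/3.49) / (42.1 − 26.4)
  = 0.5906 / 15.70 = 0.03762 h⁻¹
t½ = ln2 / k = 0.693147 / 0.03762 = 18.42 h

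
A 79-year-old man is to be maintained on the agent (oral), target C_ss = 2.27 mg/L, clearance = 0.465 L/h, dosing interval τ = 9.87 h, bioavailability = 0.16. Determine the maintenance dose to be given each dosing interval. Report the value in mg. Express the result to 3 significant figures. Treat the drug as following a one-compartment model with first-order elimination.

At steady state, F × (Dose/τ) = Css × CL.
Dose = Css × CL × τ / F = 2.27 × 0.4650 × 9.87 / 0.16 = 65.11 mg

65.1 mg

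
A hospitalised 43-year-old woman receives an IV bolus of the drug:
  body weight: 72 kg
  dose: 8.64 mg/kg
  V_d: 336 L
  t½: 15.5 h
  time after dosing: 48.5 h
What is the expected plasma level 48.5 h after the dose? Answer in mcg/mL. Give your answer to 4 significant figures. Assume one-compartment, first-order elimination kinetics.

0.2116 mcg/mL

Total dose = 8.64 × 72 = 622.1 mg
C₀ = Dose / Vd = 622.1 / 336 = 1.851 mg/L
k = ln2 / t½ = 0.693147 / 15.5 = 0.04472 h⁻¹
C = C₀ · e^(−k·t) = 1.851 × e^(−0.04472 × 48.5)
  = 1.851 × 0.1143 = 0.2116 mg/L
(0.2116 mg/L = 0.2116 mcg/mL)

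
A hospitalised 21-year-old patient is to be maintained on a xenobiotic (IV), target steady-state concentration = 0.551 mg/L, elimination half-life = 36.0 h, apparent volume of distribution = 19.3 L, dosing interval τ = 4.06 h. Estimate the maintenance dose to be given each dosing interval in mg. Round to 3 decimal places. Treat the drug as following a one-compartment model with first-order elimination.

0.831 mg

k = ln2 / t½ = 0.693147 / 36.0 = 0.01925 h⁻¹
CL = k × Vd = 0.01925 × 19.3 = 0.3715 L/h
At steady state, Dose/τ = Css × CL.
Dose = Css × CL × τ = 0.551 × 0.3715 × 4.06 = 0.8311 mg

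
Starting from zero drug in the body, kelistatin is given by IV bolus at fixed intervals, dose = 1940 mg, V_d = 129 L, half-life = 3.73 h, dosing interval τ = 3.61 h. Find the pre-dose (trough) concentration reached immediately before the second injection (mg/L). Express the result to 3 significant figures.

7.69 mg/L

C₀ per dose = Dose / Vd = 1940 / 129 = 15.04 mg/L
k = ln2 / t½ = 0.693147 / 3.73 = 0.1858 h⁻¹
Fraction remaining after one interval: r = e^(−kτ) = e^(−0.1858 × 3.61) = 0.5113
Before dose 2, 1 dose has been given (aged 1τ).
C_trough = C₀ × r = 15.04 × 0.5113 = 7.690 mg/L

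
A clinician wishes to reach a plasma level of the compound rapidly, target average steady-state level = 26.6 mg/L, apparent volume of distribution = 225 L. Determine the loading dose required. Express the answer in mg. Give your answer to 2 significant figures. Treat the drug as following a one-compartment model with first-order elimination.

LD = Css × Vd = 26.6 × 225 = 5985 mg

6000 mg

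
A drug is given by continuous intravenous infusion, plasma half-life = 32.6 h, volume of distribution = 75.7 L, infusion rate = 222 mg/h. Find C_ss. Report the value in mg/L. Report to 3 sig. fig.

k = ln2 / t½ = 0.693147 / 32.6 = 0.02126 h⁻¹
CL = k × Vd = 0.02126 × 75.7 = 1.609 L/h
At steady state Css = R₀ / CL = 222 / 1.609 = 138.0 mg/L

138 mg/L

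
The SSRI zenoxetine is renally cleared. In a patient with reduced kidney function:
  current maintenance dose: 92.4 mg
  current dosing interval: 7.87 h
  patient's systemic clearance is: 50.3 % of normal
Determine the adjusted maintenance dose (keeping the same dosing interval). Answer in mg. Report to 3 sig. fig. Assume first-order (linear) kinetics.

To keep the same average steady-state level, dosing rate must scale with clearance.
CL ratio = 50.3 / 100 = 0.5030
New dose (same interval) = 92.4 × 0.5030 = 46.48 mg

46.5 mg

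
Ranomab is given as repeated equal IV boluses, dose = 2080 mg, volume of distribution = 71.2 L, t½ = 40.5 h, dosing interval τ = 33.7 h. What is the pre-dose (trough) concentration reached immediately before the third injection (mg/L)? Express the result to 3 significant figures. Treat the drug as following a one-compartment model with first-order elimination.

C₀ per dose = Dose / Vd = 2080 / 71.2 = 29.21 mg/L
k = ln2 / t½ = 0.693147 / 40.5 = 0.01711 h⁻¹
Fraction remaining after one interval: r = e^(−kτ) = e^(−0.01711 × 33.7) = 0.5618
Before dose 3, 2 doses have been given (aged 1τ, 2τ).
C_trough = C₀ × (r + r²) = 29.21 × (0.5618 + 0.3156) = 25.63 mg/L

25.6 mg/L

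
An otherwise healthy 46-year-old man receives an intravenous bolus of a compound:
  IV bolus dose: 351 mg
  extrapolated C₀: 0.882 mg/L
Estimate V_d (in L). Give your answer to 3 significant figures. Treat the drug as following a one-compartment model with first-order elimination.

Vd = Dose / C₀ = 351.0 / 0.882 = 398.0 L

398 L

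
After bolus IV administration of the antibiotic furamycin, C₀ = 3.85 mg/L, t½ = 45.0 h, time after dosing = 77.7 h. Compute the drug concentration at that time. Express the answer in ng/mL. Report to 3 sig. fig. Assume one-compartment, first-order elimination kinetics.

1160 ng/mL

k = ln2 / t½ = 0.693147 / 45.0 = 0.01540 h⁻¹
C = C₀ · e^(−k·t) = 3.850 × e^(−0.01540 × 77.7)
  = 3.850 × 0.3022 = 1.163 mg/L
Convert: 1.163 mg/L × 1000 = 1163 ng/mL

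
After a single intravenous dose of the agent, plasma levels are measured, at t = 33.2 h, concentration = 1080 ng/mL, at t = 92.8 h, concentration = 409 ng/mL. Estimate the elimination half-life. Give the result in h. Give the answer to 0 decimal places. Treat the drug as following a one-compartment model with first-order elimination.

43 h

k = ln(C₁/C₂) / (t₂ − t₁) = ln(1080/409) / (92.8 − 33.2)
  = 0.9710 / 59.60 = 0.01629 h⁻¹
t½ = ln2 / k = 0.693147 / 0.01629 = 42.55 h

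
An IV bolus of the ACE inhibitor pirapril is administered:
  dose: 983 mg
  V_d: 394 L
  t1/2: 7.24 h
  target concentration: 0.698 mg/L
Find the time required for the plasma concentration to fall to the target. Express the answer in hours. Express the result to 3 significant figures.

13.3 h

C₀ = Dose / Vd = 983.0 / 394 = 2.495 mg/L
k = ln2 / t½ = 0.693147 / 7.24 = 0.09574 h⁻¹
t = ln(C₀ / C) / k = ln(2.495 / 0.698) / 0.09574
  = ln(3.574) / 0.09574 = 1.274 / 0.09574 = 13.31 h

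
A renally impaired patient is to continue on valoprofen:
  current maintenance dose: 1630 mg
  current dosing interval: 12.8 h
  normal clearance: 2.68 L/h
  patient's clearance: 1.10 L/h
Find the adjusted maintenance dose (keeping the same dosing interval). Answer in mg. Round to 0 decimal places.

To keep the same average steady-state level, dosing rate must scale with clearance.
CL ratio = 1.10 / 2.68 = 0.4104
New dose (same interval) = 1630 × 0.4104 = 669.0 mg

669 mg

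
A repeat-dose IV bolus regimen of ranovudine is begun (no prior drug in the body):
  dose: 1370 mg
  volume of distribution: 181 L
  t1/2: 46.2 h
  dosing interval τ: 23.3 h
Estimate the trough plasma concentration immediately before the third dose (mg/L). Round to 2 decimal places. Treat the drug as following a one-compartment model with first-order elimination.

9.10 mg/L

C₀ per dose = Dose / Vd = 1370 / 181 = 7.569 mg/L
k = ln2 / t½ = 0.693147 / 46.2 = 0.01500 h⁻¹
Fraction remaining after one interval: r = e^(−kτ) = e^(−0.01500 × 23.3) = 0.7050
Before dose 3, 2 doses have been given (aged 1τ, 2τ).
C_trough = C₀ × (r + r²) = 7.569 × (0.7050 + 0.4970) = 9.098 mg/L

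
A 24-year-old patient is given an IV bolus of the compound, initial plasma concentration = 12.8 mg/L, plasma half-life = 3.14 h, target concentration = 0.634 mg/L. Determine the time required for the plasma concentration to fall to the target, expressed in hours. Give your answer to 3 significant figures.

13.6 h

k = ln2 / t½ = 0.693147 / 3.14 = 0.2207 h⁻¹
t = ln(C₀ / C) / k = ln(12.80 / 0.634) / 0.2207
  = ln(20.19) / 0.2207 = 3.005 / 0.2207 = 13.62 h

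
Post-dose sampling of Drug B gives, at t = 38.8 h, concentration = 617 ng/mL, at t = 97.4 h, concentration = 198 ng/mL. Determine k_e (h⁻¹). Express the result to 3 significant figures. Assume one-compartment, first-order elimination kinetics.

k = ln(C₁/C₂) / (t₂ − t₁) = ln(617/198) / (97.4 − 38.8)
  = 1.137 / 58.60 = 0.01940 h⁻¹

0.0194 h⁻¹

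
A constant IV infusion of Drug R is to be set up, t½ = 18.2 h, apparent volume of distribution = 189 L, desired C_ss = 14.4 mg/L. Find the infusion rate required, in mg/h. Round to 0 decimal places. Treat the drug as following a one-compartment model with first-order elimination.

104 mg/h

k = ln2 / t½ = 0.693147 / 18.2 = 0.03809 h⁻¹
CL = k × Vd = 0.03809 × 189 = 7.199 L/h
At steady state, infusion rate R₀ = Css × CL = 14.4 × 7.199 = 103.7 mg/h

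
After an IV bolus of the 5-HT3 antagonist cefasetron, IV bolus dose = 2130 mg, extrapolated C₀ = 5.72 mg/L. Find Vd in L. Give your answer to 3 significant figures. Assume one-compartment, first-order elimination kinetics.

372 L

Vd = Dose / C₀ = 2130 / 5.72 = 372.4 L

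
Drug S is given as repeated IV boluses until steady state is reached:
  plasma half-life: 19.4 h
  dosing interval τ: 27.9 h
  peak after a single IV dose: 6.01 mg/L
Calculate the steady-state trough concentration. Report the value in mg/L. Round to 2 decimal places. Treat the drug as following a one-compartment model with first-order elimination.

3.52 mg/L

k = ln2 / t½ = 0.693147 / 19.4 = 0.03573 h⁻¹
e^(−kτ) = e^(−0.03573 × 27.9) = 0.3690
Accumulation ratio R = 1 / (1 − e^(−kτ)) = 1 / (1 − 0.3690) = 1.585
Steady-state trough = C₀ × R × e^(−kτ) = 6.01 × 1.585 × 0.3690 = 3.515 mg/L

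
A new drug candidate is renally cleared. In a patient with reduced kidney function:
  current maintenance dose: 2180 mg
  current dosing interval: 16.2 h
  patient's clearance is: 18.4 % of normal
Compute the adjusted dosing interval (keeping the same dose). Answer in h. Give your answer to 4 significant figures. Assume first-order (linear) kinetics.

88.04 h

To keep the same average steady-state level, dosing rate must scale with clearance.
CL ratio = 18.4 / 100 = 0.1840
New interval (same dose) = 16.2 / 0.1840 = 88.04 h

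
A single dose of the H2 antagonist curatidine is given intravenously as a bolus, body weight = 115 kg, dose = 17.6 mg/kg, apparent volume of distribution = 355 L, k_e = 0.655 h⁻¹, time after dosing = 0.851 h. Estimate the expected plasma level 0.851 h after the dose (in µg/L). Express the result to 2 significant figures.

Total dose = 17.6 × 115 = 2024 mg
C₀ = Dose / Vd = 2024 / 355 = 5.701 mg/L
C = C₀ · e^(−k·t) = 5.701 × e^(−0.6550 × 0.851)
  = 5.701 × 0.5727 = 3.265 mg/L
Convert: 3.265 mg/L × 1000 = 3265 µg/L

3300 µg/L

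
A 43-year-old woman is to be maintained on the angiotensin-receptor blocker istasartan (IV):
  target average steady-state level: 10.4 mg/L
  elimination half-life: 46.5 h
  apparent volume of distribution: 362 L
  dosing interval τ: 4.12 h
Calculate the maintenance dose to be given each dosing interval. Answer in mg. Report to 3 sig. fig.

231 mg

k = ln2 / t½ = 0.693147 / 46.5 = 0.01491 h⁻¹
CL = k × Vd = 0.01491 × 362 = 5.397 L/h
At steady state, Dose/τ = Css × CL.
Dose = Css × CL × τ = 10.4 × 5.397 × 4.12 = 231.3 mg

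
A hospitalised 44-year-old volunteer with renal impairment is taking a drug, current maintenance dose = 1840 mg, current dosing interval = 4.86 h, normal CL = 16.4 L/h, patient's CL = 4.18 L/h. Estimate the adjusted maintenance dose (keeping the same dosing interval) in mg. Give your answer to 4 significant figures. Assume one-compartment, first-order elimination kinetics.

469.0 mg

To keep the same average steady-state level, dosing rate must scale with clearance.
CL ratio = 4.18 / 16.4 = 0.2549
New dose (same interval) = 1840 × 0.2549 = 469.0 mg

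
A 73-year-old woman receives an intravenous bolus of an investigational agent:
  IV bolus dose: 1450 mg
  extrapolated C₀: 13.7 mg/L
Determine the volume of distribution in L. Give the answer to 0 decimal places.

Vd = Dose / C₀ = 1450 / 13.7 = 105.8 L

106 L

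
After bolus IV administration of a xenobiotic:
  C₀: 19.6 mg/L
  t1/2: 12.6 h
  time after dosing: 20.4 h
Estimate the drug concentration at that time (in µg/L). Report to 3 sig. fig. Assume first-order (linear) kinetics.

k = ln2 / t½ = 0.693147 / 12.6 = 0.05501 h⁻¹
C = C₀ · e^(−k·t) = 19.60 × e^(−0.05501 × 20.4)
  = 19.60 × 0.3256 = 6.382 mg/L
Convert: 6.382 mg/L × 1000 = 6382 µg/L

6380 µg/L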